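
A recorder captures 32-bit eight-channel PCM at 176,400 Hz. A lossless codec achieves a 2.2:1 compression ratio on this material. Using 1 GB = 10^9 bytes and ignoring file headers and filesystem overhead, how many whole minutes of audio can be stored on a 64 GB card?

Uncompressed byte rate = 176,400 × 4 × 8 = 5,644,800 bytes/s.
After 2.2:1 compression, effective rate ≈ 2565818.18 bytes/s.
Capacity = 64 × 1,000,000,000 = 64,000,000,000 bytes.
64,000,000,000 / effective rate ≈ 24943.31 s → 415 minutes.

415 minutes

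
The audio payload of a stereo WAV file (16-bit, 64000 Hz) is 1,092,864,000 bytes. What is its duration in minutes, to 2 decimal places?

71.15 minutes

Byte rate = 64,000 × 2 × 2 = 256,000 bytes/s.
Duration = 1,092,864,000 / 256,000 = 4,269 s.
4,269 s / 60 = 71.15 minutes.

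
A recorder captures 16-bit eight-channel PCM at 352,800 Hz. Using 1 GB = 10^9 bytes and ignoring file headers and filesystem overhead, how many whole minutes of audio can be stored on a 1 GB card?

2 minutes

Uncompressed byte rate = 352,800 × 2 × 8 = 5,644,800 bytes/s.
Capacity = 1 × 1,000,000,000 = 1,000,000,000 bytes.
1,000,000,000 / 5,644,800 ≈ 177.15 s → 2 minutes.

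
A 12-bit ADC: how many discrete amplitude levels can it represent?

2^12 = 4,096.

4,096 levels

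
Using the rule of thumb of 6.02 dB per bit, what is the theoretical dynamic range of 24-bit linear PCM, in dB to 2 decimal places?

144.48 dB

24 × 6.02 = 144.48 dB.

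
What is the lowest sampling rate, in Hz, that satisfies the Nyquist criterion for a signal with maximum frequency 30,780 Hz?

61,560 Hz

Minimum sample rate = 2 × 30,780 Hz = 61,560 Hz.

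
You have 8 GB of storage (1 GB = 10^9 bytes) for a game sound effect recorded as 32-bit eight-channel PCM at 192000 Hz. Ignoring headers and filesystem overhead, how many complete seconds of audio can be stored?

1,302 seconds

Uncompressed byte rate = 192,000 × 4 × 8 = 6,144,000 bytes/s.
Capacity = 8 × 1,000,000,000 = 8,000,000,000 bytes.
8,000,000,000 / 6,144,000 ≈ 1302.08 s → 1,302 seconds.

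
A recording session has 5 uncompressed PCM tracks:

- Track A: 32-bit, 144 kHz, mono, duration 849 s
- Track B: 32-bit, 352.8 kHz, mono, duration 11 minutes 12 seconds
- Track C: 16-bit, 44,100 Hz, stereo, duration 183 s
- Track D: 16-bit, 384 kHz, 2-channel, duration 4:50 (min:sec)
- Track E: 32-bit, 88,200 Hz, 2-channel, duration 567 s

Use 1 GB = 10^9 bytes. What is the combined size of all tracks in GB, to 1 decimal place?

2.3 GB

Track A: 144,000 × 849 × 4 × 1 = 489,024,000 bytes.
Track B: 11 minutes 12 seconds = 672 s; 352,800 × 672 × 4 × 1 = 948,326,400 bytes.
Track C: 44,100 × 183 × 2 × 2 = 32,281,200 bytes.
Track D: 4:50 (min:sec) = 290 s; 384,000 × 290 × 2 × 2 = 445,440,000 bytes.
Track E: 88,200 × 567 × 4 × 2 = 400,075,200 bytes.
Total = 2,315,146,800 bytes = 2.3 GB.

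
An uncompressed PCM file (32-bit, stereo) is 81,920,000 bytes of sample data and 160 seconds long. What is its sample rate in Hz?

Bytes = sample_rate × seconds × bytes_per_sample × channels.
sample_rate = 81,920,000 / (160 × 4 × 2) = 81,920,000 / 1,280 = 64,000 Hz.

64,000 Hz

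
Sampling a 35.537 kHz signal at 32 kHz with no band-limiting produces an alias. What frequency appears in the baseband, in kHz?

3.537 kHz

Nyquist = 32,000/2 = 16,000 Hz; 35,537 Hz exceeds it.
Alias = |35,537 − 1×32,000| = |35,537 − 32,000| = 3,537 Hz = 3.537 kHz.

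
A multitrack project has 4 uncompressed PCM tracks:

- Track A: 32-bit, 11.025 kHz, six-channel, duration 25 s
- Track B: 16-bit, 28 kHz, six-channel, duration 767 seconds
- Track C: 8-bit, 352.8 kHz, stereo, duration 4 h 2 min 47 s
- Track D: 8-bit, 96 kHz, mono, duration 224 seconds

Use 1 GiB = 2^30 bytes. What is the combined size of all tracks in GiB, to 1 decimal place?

Track A: 11,025 × 25 × 4 × 6 = 6,615,000 bytes.
Track B: 28,000 × 767 × 2 × 6 = 257,712,000 bytes.
Track C: 4 h 2 min 47 s = 14,567 s; 352,800 × 14,567 × 1 × 2 = 10,278,475,200 bytes.
Track D: 96,000 × 224 × 1 × 1 = 21,504,000 bytes.
Total = 10,564,306,200 bytes = 9.8 GiB.

9.8 GiB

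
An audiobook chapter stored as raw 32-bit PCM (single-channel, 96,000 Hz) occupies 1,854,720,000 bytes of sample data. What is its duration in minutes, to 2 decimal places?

80.50 minutes

Byte rate = 96,000 × 4 × 1 = 384,000 bytes/s.
Duration = 1,854,720,000 / 384,000 = 4,830 s.
4,830 s / 60 = 80.50 minutes.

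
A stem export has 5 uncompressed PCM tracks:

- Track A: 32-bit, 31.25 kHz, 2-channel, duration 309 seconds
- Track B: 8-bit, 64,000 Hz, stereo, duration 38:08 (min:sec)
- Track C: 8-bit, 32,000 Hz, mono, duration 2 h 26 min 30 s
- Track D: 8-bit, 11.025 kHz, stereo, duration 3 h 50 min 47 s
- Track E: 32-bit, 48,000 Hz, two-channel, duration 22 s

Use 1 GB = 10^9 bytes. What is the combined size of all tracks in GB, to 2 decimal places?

0.97 GB

Track A: 31,250 × 309 × 4 × 2 = 77,250,000 bytes.
Track B: 38:08 (min:sec) = 2,288 s; 64,000 × 2,288 × 1 × 2 = 292,864,000 bytes.
Track C: 2 h 26 min 30 s = 8,790 s; 32,000 × 8,790 × 1 × 1 = 281,280,000 bytes.
Track D: 3 h 50 min 47 s = 13,847 s; 11,025 × 13,847 × 1 × 2 = 305,326,350 bytes.
Track E: 48,000 × 22 × 4 × 2 = 8,448,000 bytes.
Total = 965,168,350 bytes = 0.97 GB.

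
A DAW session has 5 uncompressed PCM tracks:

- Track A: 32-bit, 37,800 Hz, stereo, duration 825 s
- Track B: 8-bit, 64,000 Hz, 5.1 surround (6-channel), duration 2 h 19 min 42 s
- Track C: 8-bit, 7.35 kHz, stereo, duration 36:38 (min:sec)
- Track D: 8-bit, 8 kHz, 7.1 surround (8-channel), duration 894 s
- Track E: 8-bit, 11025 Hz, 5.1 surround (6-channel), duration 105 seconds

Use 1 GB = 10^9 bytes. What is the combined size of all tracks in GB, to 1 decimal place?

3.6 GB

Track A: 37,800 × 825 × 4 × 2 = 249,480,000 bytes.
Track B: 2 h 19 min 42 s = 8,382 s; 64,000 × 8,382 × 1 × 6 = 3,218,688,000 bytes.
Track C: 36:38 (min:sec) = 2,198 s; 7,350 × 2,198 × 1 × 2 = 32,310,600 bytes.
Track D: 8,000 × 894 × 1 × 8 = 57,216,000 bytes.
Track E: 11,025 × 105 × 1 × 6 = 6,945,750 bytes.
Total = 3,564,640,350 bytes = 3.6 GB.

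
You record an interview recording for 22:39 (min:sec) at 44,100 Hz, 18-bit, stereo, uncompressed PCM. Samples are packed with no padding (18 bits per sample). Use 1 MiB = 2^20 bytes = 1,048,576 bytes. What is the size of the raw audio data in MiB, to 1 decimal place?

257.2 MiB

Duration = 22:39 (min:sec) = 1,359 s.
Bits = 44,100 × 1,359 × 18 × 2 = 2,157,548,400 bits = 269,693,550 bytes.
269,693,550 / 1,048,576 = 257.2 MiB.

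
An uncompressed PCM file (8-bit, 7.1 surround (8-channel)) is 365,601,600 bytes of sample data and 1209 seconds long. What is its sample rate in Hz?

Bytes = sample_rate × seconds × bytes_per_sample × channels.
sample_rate = 365,601,600 / (1,209 × 1 × 8) = 365,601,600 / 9,672 = 37,800 Hz.

37,800 Hz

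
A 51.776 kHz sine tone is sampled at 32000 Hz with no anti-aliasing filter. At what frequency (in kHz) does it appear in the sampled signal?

Nyquist = 32,000/2 = 16,000 Hz; 51,776 Hz exceeds it.
Alias = |51,776 − 2×32,000| = |51,776 − 64,000| = 12,224 Hz = 12.224 kHz.

12.224 kHz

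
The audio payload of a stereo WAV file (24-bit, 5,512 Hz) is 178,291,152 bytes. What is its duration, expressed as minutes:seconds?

89:51

Byte rate = 5,512 × 3 × 2 = 33,072 bytes/s.
Duration = 178,291,152 / 33,072 = 5,391 s.
5,391 s = 89:51.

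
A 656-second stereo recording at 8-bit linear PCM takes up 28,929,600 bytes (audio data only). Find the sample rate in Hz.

Bytes = sample_rate × seconds × bytes_per_sample × channels.
sample_rate = 28,929,600 / (656 × 1 × 2) = 28,929,600 / 1,312 = 22,050 Hz.

22,050 Hz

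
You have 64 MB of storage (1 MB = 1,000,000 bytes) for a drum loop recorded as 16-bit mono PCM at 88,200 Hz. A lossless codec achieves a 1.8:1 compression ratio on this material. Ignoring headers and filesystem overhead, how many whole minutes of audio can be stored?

10 minutes

Uncompressed byte rate = 88,200 × 2 × 1 = 176,400 bytes/s.
After 1.8:1 compression, effective rate ≈ 98000 bytes/s.
Capacity = 64 × 1,000,000 = 64,000,000 bytes.
64,000,000 / effective rate ≈ 653.06 s → 10 minutes.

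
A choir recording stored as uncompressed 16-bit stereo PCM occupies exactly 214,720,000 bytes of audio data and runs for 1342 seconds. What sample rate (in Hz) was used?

40,000 Hz

Bytes = sample_rate × seconds × bytes_per_sample × channels.
sample_rate = 214,720,000 / (1,342 × 2 × 2) = 214,720,000 / 5,368 = 40,000 Hz.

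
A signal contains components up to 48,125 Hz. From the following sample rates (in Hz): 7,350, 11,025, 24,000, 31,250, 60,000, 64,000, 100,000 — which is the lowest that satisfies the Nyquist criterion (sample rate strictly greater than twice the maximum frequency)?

100,000 Hz

Need sample rate > 2 × 48,125 = 96,250 Hz.
Lowest listed rate above 96,250 Hz is 100,000 Hz.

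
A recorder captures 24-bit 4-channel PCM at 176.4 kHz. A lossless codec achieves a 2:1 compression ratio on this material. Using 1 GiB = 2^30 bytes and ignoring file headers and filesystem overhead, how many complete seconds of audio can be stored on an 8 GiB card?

Uncompressed byte rate = 176,400 × 3 × 4 = 2,116,800 bytes/s.
After 2:1 compression, effective rate ≈ 1058400 bytes/s.
Capacity = 8 × 1,073,741,824 = 8,589,934,592 bytes.
8,589,934,592 / effective rate ≈ 8115.96 s → 8,115 seconds.

8,115 seconds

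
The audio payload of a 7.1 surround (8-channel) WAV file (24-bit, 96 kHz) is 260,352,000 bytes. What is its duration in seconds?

Byte rate = 96,000 × 3 × 8 = 2,304,000 bytes/s.
Duration = 260,352,000 / 2,304,000 = 113 s.

113 seconds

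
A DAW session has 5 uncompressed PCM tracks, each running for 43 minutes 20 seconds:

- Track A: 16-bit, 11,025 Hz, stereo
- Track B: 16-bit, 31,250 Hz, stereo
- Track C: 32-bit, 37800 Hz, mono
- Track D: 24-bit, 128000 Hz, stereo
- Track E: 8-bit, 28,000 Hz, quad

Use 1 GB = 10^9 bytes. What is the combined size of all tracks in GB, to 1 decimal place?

43 minutes 20 seconds = 2,600 s.
Track A: 11,025 × 2,600 × 2 × 2 = 114,660,000 bytes.
Track B: 31,250 × 2,600 × 2 × 2 = 325,000,000 bytes.
Track C: 37,800 × 2,600 × 4 × 1 = 393,120,000 bytes.
Track D: 128,000 × 2,600 × 3 × 2 = 1,996,800,000 bytes.
Track E: 28,000 × 2,600 × 1 × 4 = 291,200,000 bytes.
Total = 3,120,780,000 bytes = 3.1 GB.

3.1 GB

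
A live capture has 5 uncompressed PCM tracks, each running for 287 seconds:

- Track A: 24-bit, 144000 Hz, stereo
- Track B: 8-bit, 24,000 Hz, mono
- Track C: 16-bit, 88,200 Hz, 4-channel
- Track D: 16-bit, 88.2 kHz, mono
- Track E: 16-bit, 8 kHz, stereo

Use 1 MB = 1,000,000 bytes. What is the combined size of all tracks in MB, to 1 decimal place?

Track A: 144,000 × 287 × 3 × 2 = 247,968,000 bytes.
Track B: 24,000 × 287 × 1 × 1 = 6,888,000 bytes.
Track C: 88,200 × 287 × 2 × 4 = 202,507,200 bytes.
Track D: 88,200 × 287 × 2 × 1 = 50,626,800 bytes.
Track E: 8,000 × 287 × 2 × 2 = 9,184,000 bytes.
Total = 517,174,000 bytes = 517.2 MB.

517.2 MB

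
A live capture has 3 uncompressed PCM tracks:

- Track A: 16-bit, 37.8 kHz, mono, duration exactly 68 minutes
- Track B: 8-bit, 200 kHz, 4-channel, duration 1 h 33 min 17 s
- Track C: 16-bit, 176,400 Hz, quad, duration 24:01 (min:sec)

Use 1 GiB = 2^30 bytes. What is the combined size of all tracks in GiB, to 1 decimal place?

6.4 GiB

Track A: exactly 68 minutes = 4,080 s; 37,800 × 4,080 × 2 × 1 = 308,448,000 bytes.
Track B: 1 h 33 min 17 s = 5,597 s; 200,000 × 5,597 × 1 × 4 = 4,477,600,000 bytes.
Track C: 24:01 (min:sec) = 1,441 s; 176,400 × 1,441 × 2 × 4 = 2,033,539,200 bytes.
Total = 6,819,587,200 bytes = 6.4 GiB.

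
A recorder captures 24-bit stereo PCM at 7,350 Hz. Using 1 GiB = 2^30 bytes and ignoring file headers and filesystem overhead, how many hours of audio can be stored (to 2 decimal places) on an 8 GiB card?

54.11 hours

Uncompressed byte rate = 7,350 × 3 × 2 = 44,100 bytes/s.
Capacity = 8 × 1,073,741,824 = 8,589,934,592 bytes.
8,589,934,592 / 44,100 ≈ 194783.1 s → 54.11 hours.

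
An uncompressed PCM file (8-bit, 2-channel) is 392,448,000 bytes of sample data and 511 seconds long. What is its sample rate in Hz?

384,000 Hz

Bytes = sample_rate × seconds × bytes_per_sample × channels.
sample_rate = 392,448,000 / (511 × 1 × 2) = 392,448,000 / 1,022 = 384,000 Hz.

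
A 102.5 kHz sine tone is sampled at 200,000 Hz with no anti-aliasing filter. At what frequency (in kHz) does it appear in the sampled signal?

Nyquist = 200,000/2 = 100,000 Hz; 102,500 Hz exceeds it.
Alias = |102,500 − 1×200,000| = |102,500 − 200,000| = 97,500 Hz = 97.5 kHz.

97.5 kHz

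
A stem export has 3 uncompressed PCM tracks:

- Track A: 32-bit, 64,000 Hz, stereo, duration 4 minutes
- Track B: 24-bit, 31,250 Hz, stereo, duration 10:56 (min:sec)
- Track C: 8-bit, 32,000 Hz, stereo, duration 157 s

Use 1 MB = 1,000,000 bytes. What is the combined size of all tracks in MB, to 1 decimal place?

255.9 MB

Track A: 4 minutes = 240 s; 64,000 × 240 × 4 × 2 = 122,880,000 bytes.
Track B: 10:56 (min:sec) = 656 s; 31,250 × 656 × 3 × 2 = 123,000,000 bytes.
Track C: 32,000 × 157 × 1 × 2 = 10,048,000 bytes.
Total = 255,928,000 bytes = 255.9 MB.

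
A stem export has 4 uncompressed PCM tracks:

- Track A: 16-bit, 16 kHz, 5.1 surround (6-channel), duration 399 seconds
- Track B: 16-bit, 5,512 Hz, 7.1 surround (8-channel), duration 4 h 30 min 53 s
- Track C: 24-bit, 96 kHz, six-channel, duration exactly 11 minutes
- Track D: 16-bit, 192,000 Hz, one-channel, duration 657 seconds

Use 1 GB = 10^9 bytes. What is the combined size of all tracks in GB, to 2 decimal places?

Track A: 16,000 × 399 × 2 × 6 = 76,608,000 bytes.
Track B: 4 h 30 min 53 s = 16,253 s; 5,512 × 16,253 × 2 × 8 = 1,433,384,576 bytes.
Track C: exactly 11 minutes = 660 s; 96,000 × 660 × 3 × 6 = 1,140,480,000 bytes.
Track D: 192,000 × 657 × 2 × 1 = 252,288,000 bytes.
Total = 2,902,760,576 bytes = 2.90 GB.

2.90 GB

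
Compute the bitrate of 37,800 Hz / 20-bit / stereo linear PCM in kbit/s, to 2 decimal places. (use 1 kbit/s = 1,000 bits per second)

Bit rate = 37,800 × 20 × 2 = 1,512,000 bits/s.
= 1512.00 kbit/s.

1512.00 kbit/s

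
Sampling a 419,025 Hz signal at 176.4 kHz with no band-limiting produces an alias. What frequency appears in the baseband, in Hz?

Nyquist = 176,400/2 = 88,200 Hz; 419,025 Hz exceeds it.
Alias = |419,025 − 2×176,400| = |419,025 − 352,800| = 66,225 Hz.

66,225 Hz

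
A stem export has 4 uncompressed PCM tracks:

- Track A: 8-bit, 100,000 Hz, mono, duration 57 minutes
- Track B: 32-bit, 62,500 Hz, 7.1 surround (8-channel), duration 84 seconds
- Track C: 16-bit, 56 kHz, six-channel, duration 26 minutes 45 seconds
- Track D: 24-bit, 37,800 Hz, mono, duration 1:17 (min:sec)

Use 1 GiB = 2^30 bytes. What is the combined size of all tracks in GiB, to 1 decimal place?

1.5 GiB

Track A: 57 minutes = 3,420 s; 100,000 × 3,420 × 1 × 1 = 342,000,000 bytes.
Track B: 62,500 × 84 × 4 × 8 = 168,000,000 bytes.
Track C: 26 minutes 45 seconds = 1,605 s; 56,000 × 1,605 × 2 × 6 = 1,078,560,000 bytes.
Track D: 1:17 (min:sec) = 77 s; 37,800 × 77 × 3 × 1 = 8,731,800 bytes.
Total = 1,597,291,800 bytes = 1.5 GiB.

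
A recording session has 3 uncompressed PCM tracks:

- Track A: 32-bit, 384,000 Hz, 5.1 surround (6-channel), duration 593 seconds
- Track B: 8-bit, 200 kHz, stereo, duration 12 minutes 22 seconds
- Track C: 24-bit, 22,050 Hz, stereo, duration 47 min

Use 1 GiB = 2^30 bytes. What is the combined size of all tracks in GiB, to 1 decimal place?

5.7 GiB

Track A: 384,000 × 593 × 4 × 6 = 5,465,088,000 bytes.
Track B: 12 minutes 22 seconds = 742 s; 200,000 × 742 × 1 × 2 = 296,800,000 bytes.
Track C: 47 min = 2,820 s; 22,050 × 2,820 × 3 × 2 = 373,086,000 bytes.
Total = 6,134,974,000 bytes = 5.7 GiB.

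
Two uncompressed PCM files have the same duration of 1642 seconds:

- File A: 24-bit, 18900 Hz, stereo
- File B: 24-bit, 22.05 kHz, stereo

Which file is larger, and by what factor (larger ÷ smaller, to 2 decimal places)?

File A: 18,900 × 3 × 2 = 113,400 bytes/s.
File B: 22,050 × 3 × 2 = 132,300 bytes/s.
File B is larger; ratio = 217,236,600 / 186,202,800 = 1.17.

File B, by a factor of 1.17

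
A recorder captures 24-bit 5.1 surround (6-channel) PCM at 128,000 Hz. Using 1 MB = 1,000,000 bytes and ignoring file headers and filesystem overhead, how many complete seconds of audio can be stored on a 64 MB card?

27 seconds

Uncompressed byte rate = 128,000 × 3 × 6 = 2,304,000 bytes/s.
Capacity = 64 × 1,000,000 = 64,000,000 bytes.
64,000,000 / 2,304,000 ≈ 27.78 s → 27 seconds.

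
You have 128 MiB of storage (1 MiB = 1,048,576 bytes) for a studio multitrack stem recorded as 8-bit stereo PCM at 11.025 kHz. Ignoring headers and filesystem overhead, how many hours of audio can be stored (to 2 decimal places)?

1.69 hours

Uncompressed byte rate = 11,025 × 1 × 2 = 22,050 bytes/s.
Capacity = 128 × 1,048,576 = 134,217,728 bytes.
134,217,728 / 22,050 ≈ 6086.97 s → 1.69 hours.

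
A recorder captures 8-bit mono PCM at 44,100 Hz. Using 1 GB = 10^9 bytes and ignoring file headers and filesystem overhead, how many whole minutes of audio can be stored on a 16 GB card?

6,046 minutes

Uncompressed byte rate = 44,100 × 1 × 1 = 44,100 bytes/s.
Capacity = 16 × 1,000,000,000 = 16,000,000,000 bytes.
16,000,000,000 / 44,100 ≈ 362811.79 s → 6,046 minutes.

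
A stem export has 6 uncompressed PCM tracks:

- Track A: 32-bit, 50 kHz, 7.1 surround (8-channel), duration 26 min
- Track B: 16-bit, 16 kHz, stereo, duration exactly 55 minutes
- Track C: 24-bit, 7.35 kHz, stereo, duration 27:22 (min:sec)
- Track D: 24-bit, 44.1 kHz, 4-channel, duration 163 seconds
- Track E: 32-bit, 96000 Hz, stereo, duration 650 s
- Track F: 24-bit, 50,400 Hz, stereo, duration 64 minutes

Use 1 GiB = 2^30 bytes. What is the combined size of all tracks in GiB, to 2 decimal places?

4.22 GiB

Track A: 26 min = 1,560 s; 50,000 × 1,560 × 4 × 8 = 2,496,000,000 bytes.
Track B: exactly 55 minutes = 3,300 s; 16,000 × 3,300 × 2 × 2 = 211,200,000 bytes.
Track C: 27:22 (min:sec) = 1,642 s; 7,350 × 1,642 × 3 × 2 = 72,412,200 bytes.
Track D: 44,100 × 163 × 3 × 4 = 86,259,600 bytes.
Track E: 96,000 × 650 × 4 × 2 = 499,200,000 bytes.
Track F: 64 minutes = 3,840 s; 50,400 × 3,840 × 3 × 2 = 1,161,216,000 bytes.
Total = 4,526,287,800 bytes = 4.22 GiB.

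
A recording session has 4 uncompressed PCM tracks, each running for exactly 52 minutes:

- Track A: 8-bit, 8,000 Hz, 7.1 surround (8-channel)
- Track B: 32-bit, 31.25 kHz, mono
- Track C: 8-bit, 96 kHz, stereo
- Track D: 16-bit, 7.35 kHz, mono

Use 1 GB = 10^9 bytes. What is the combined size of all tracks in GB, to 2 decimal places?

1.23 GB

exactly 52 minutes = 3,120 s.
Track A: 8,000 × 3,120 × 1 × 8 = 199,680,000 bytes.
Track B: 31,250 × 3,120 × 4 × 1 = 390,000,000 bytes.
Track C: 96,000 × 3,120 × 1 × 2 = 599,040,000 bytes.
Track D: 7,350 × 3,120 × 2 × 1 = 45,864,000 bytes.
Total = 1,234,584,000 bytes = 1.23 GB.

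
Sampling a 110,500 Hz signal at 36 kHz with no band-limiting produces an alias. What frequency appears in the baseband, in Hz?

Nyquist = 36,000/2 = 18,000 Hz; 110,500 Hz exceeds it.
Alias = |110,500 − 3×36,000| = |110,500 − 108,000| = 2,500 Hz.

2,500 Hz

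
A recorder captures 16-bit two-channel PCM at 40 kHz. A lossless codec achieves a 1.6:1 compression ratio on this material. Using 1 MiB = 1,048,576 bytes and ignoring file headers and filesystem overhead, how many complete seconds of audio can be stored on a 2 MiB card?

Uncompressed byte rate = 40,000 × 2 × 2 = 160,000 bytes/s.
After 1.6:1 compression, effective rate ≈ 100000 bytes/s.
Capacity = 2 × 1,048,576 = 2,097,152 bytes.
2,097,152 / effective rate ≈ 20.97 s → 20 seconds.

20 seconds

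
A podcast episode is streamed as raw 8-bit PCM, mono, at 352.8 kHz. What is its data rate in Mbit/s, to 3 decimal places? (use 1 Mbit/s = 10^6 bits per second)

2.822 Mbit/s

Bit rate = 352,800 × 8 × 1 = 2,822,400 bits/s.
= 2.822 Mbit/s.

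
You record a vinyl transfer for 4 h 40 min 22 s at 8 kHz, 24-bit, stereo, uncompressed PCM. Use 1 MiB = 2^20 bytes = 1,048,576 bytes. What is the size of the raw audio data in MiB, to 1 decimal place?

770.1 MiB

Duration = 4 h 40 min 22 s = 16,822 s.
Bytes = 8,000 samples/s × 16,822 s × 3 bytes/sample × 2 ch = 807,456,000 bytes.
807,456,000 / 1,048,576 = 770.1 MiB.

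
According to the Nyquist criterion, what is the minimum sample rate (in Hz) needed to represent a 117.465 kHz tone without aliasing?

234,930 Hz

Minimum sample rate = 2 × 117,465 Hz = 234,930 Hz.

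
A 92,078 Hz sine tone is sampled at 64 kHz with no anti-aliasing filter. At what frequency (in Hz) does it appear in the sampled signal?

Nyquist = 64,000/2 = 32,000 Hz; 92,078 Hz exceeds it.
Alias = |92,078 − 1×64,000| = |92,078 − 64,000| = 28,078 Hz.

28,078 Hz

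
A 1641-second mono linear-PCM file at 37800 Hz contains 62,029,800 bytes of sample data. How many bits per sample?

Bytes per sample = 62,029,800 / (37,800 × 1,641 × 1) = 62,029,800 / 62,029,800 = 1.
Bit depth = 1 × 8 = 8 bits.

8 bits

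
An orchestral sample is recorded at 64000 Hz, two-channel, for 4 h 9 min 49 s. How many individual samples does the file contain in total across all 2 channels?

4 h 9 min 49 s = 14,989 s.
64,000 × 14,989 s × 2 ch = 1,918,592,000 samples.

1,918,592,000 samples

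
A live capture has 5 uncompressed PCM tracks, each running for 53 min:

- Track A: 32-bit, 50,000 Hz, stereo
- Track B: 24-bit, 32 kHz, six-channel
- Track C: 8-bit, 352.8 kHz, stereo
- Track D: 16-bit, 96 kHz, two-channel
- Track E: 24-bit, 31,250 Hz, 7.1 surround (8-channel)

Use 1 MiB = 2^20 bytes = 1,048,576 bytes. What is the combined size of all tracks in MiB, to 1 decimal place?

53 min = 3,180 s.
Track A: 50,000 × 3,180 × 4 × 2 = 1,272,000,000 bytes.
Track B: 32,000 × 3,180 × 3 × 6 = 1,831,680,000 bytes.
Track C: 352,800 × 3,180 × 1 × 2 = 2,243,808,000 bytes.
Track D: 96,000 × 3,180 × 2 × 2 = 1,221,120,000 bytes.
Track E: 31,250 × 3,180 × 3 × 8 = 2,385,000,000 bytes.
Total = 8,953,608,000 bytes = 8538.8 MiB.

8538.8 MiB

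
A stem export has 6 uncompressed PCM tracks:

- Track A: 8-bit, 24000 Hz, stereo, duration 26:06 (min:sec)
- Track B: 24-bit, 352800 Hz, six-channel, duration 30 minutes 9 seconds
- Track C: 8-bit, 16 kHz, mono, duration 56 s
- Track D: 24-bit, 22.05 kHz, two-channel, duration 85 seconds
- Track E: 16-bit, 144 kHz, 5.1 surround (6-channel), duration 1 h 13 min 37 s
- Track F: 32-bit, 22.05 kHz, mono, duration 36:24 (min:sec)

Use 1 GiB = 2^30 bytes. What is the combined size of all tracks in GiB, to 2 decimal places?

18.07 GiB

Track A: 26:06 (min:sec) = 1,566 s; 24,000 × 1,566 × 1 × 2 = 75,168,000 bytes.
Track B: 30 minutes 9 seconds = 1,809 s; 352,800 × 1,809 × 3 × 6 = 11,487,873,600 bytes.
Track C: 16,000 × 56 × 1 × 1 = 896,000 bytes.
Track D: 22,050 × 85 × 3 × 2 = 11,245,500 bytes.
Track E: 1 h 13 min 37 s = 4,417 s; 144,000 × 4,417 × 2 × 6 = 7,632,576,000 bytes.
Track F: 36:24 (min:sec) = 2,184 s; 22,050 × 2,184 × 4 × 1 = 192,628,800 bytes.
Total = 19,400,387,900 bytes = 18.07 GiB.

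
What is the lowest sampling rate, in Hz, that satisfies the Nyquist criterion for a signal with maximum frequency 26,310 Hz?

Minimum sample rate = 2 × 26,310 Hz = 52,620 Hz.

52,620 Hz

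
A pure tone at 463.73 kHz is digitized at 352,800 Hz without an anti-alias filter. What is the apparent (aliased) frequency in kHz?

110.93 kHz

Nyquist = 352,800/2 = 176,400 Hz; 463,730 Hz exceeds it.
Alias = |463,730 − 1×352,800| = |463,730 − 352,800| = 110,930 Hz = 110.93 kHz.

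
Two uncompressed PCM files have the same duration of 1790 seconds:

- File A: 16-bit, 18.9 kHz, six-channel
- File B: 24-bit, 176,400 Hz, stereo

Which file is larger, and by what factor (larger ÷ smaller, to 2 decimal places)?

File A: 18,900 × 2 × 6 = 226,800 bytes/s.
File B: 176,400 × 3 × 2 = 1,058,400 bytes/s.
File B is larger; ratio = 1,894,536,000 / 405,972,000 = 4.67.

File B, by a factor of 4.67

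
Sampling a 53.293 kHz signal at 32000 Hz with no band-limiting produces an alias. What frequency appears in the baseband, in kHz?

Nyquist = 32,000/2 = 16,000 Hz; 53,293 Hz exceeds it.
Alias = |53,293 − 2×32,000| = |53,293 − 64,000| = 10,707 Hz = 10.707 kHz.

10.707 kHz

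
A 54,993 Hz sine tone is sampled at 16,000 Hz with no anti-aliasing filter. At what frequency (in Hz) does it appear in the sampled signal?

6,993 Hz

Nyquist = 16,000/2 = 8,000 Hz; 54,993 Hz exceeds it.
Alias = |54,993 − 3×16,000| = |54,993 − 48,000| = 6,993 Hz.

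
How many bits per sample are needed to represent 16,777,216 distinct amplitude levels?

24 bits

log2(16,777,216) = 24.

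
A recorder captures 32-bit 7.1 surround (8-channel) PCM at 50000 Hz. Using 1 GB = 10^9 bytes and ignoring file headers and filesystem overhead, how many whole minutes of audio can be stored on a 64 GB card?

Uncompressed byte rate = 50,000 × 4 × 8 = 1,600,000 bytes/s.
Capacity = 64 × 1,000,000,000 = 64,000,000,000 bytes.
64,000,000,000 / 1,600,000 ≈ 40000 s → 666 minutes.

666 minutes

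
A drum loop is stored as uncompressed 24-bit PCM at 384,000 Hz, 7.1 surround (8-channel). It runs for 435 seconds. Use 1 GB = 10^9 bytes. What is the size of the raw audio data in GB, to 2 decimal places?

4.01 GB

Bytes = 384,000 samples/s × 435 s × 3 bytes/sample × 8 ch = 4,008,960,000 bytes.
4,008,960,000 / 1,000,000,000 = 4.01 GB.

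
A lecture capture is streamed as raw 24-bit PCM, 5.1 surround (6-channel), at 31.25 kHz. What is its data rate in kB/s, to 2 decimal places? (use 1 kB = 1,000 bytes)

Bit rate = 31,250 × 24 × 6 = 4,500,000 bits/s.
4,500,000 / 8 = 562,500 B/s = 562.50 kB/s.

562.50 kB/s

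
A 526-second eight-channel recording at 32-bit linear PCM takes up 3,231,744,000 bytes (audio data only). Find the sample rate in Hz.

Bytes = sample_rate × seconds × bytes_per_sample × channels.
sample_rate = 3,231,744,000 / (526 × 4 × 8) = 3,231,744,000 / 16,832 = 192,000 Hz.

192,000 Hz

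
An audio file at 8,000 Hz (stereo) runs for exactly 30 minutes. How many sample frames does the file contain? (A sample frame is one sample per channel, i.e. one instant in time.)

14,400,000 sample frames

exactly 30 minutes = 1,800 s.
8,000 samples/s × 1,800 s = 14,400,000 frames.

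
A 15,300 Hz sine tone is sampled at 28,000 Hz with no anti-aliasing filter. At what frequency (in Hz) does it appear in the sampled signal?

Nyquist = 28,000/2 = 14,000 Hz; 15,300 Hz exceeds it.
Alias = |15,300 − 1×28,000| = |15,300 − 28,000| = 12,700 Hz.

12,700 Hz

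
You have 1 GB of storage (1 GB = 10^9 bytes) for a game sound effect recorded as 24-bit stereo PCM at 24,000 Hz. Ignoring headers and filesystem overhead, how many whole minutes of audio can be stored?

Uncompressed byte rate = 24,000 × 3 × 2 = 144,000 bytes/s.
Capacity = 1 × 1,000,000,000 = 1,000,000,000 bytes.
1,000,000,000 / 144,000 ≈ 6944.44 s → 115 minutes.

115 minutes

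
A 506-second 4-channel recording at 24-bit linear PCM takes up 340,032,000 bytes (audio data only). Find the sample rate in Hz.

56,000 Hz

Bytes = sample_rate × seconds × bytes_per_sample × channels.
sample_rate = 340,032,000 / (506 × 3 × 4) = 340,032,000 / 6,072 = 56,000 Hz.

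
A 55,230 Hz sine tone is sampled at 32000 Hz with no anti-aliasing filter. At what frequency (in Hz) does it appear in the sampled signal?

Nyquist = 32,000/2 = 16,000 Hz; 55,230 Hz exceeds it.
Alias = |55,230 − 2×32,000| = |55,230 − 64,000| = 8,770 Hz.

8,770 Hz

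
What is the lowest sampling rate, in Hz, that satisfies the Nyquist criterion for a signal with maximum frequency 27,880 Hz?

Minimum sample rate = 2 × 27,880 Hz = 55,760 Hz.

55,760 Hz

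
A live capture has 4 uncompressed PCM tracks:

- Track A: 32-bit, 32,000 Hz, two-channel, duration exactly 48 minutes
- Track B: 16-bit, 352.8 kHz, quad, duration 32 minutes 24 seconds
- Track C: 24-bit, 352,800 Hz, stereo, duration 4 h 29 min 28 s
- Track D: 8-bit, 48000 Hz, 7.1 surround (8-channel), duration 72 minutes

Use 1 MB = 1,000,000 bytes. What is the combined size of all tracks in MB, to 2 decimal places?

Track A: exactly 48 minutes = 2,880 s; 32,000 × 2,880 × 4 × 2 = 737,280,000 bytes.
Track B: 32 minutes 24 seconds = 1,944 s; 352,800 × 1,944 × 2 × 4 = 5,486,745,600 bytes.
Track C: 4 h 29 min 28 s = 16,168 s; 352,800 × 16,168 × 3 × 2 = 34,224,422,400 bytes.
Track D: 72 minutes = 4,320 s; 48,000 × 4,320 × 1 × 8 = 1,658,880,000 bytes.
Total = 42,107,328,000 bytes = 42107.33 MB.

42107.33 MB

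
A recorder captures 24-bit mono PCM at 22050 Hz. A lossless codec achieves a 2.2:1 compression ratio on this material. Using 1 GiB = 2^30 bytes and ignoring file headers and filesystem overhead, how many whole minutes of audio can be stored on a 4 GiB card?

Uncompressed byte rate = 22,050 × 3 × 1 = 66,150 bytes/s.
After 2.2:1 compression, effective rate ≈ 30068.18 bytes/s.
Capacity = 4 × 1,073,741,824 = 4,294,967,296 bytes.
4,294,967,296 / effective rate ≈ 142840.94 s → 2,380 minutes.

2,380 minutes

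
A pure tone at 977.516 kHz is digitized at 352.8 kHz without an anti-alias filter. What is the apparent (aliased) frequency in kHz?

80.884 kHz

Nyquist = 352,800/2 = 176,400 Hz; 977,516 Hz exceeds it.
Alias = |977,516 − 3×352,800| = |977,516 − 1,058,400| = 80,884 Hz = 80.884 kHz.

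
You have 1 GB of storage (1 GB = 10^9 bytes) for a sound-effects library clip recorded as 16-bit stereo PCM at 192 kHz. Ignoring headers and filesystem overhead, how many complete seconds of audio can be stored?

Uncompressed byte rate = 192,000 × 2 × 2 = 768,000 bytes/s.
Capacity = 1 × 1,000,000,000 = 1,000,000,000 bytes.
1,000,000,000 / 768,000 ≈ 1302.08 s → 1,302 seconds.

1,302 seconds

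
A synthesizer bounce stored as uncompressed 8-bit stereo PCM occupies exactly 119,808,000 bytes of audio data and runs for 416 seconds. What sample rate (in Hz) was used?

144,000 Hz

Bytes = sample_rate × seconds × bytes_per_sample × channels.
sample_rate = 119,808,000 / (416 × 1 × 2) = 119,808,000 / 832 = 144,000 Hz.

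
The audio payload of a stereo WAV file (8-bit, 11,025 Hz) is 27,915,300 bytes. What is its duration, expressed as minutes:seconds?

21:06

Byte rate = 11,025 × 1 × 2 = 22,050 bytes/s.
Duration = 27,915,300 / 22,050 = 1,266 s.
1,266 s = 21:06.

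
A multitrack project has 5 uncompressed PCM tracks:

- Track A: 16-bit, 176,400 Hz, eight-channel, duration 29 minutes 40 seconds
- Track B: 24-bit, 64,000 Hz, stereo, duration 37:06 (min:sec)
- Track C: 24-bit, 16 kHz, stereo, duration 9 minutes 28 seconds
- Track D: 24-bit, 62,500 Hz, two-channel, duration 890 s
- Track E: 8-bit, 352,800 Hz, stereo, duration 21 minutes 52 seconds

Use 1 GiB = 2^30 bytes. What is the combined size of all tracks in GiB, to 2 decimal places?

6.70 GiB

Track A: 29 minutes 40 seconds = 1,780 s; 176,400 × 1,780 × 2 × 8 = 5,023,872,000 bytes.
Track B: 37:06 (min:sec) = 2,226 s; 64,000 × 2,226 × 3 × 2 = 854,784,000 bytes.
Track C: 9 minutes 28 seconds = 568 s; 16,000 × 568 × 3 × 2 = 54,528,000 bytes.
Track D: 62,500 × 890 × 3 × 2 = 333,750,000 bytes.
Track E: 21 minutes 52 seconds = 1,312 s; 352,800 × 1,312 × 1 × 2 = 925,747,200 bytes.
Total = 7,192,681,200 bytes = 6.70 GiB.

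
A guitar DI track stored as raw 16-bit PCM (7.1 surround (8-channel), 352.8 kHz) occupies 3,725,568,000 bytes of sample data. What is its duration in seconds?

660 seconds

Byte rate = 352,800 × 2 × 8 = 5,644,800 bytes/s.
Duration = 3,725,568,000 / 5,644,800 = 660 s.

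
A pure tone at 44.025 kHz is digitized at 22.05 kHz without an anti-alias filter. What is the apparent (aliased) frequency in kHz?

Nyquist = 22,050/2 = 11,025 Hz; 44,025 Hz exceeds it.
Alias = |44,025 − 2×22,050| = |44,025 − 44,100| = 75 Hz = 0.075 kHz.

0.075 kHz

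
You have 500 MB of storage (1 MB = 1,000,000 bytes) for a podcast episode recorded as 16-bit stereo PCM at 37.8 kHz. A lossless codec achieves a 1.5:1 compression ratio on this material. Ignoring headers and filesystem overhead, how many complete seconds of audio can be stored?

4,960 seconds

Uncompressed byte rate = 37,800 × 2 × 2 = 151,200 bytes/s.
After 1.5:1 compression, effective rate ≈ 100800 bytes/s.
Capacity = 500 × 1,000,000 = 500,000,000 bytes.
500,000,000 / effective rate ≈ 4960.32 s → 4,960 seconds.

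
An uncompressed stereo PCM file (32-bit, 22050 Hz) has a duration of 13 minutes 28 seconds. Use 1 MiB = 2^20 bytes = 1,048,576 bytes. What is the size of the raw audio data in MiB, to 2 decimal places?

Duration = 13 minutes 28 seconds = 808 s.
Bytes = 22,050 samples/s × 808 s × 4 bytes/sample × 2 ch = 142,531,200 bytes.
142,531,200 / 1,048,576 = 135.93 MiB.

135.93 MiB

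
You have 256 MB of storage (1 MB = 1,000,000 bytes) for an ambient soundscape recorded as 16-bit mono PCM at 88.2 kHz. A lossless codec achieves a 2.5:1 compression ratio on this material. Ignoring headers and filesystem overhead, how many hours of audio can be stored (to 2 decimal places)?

1.01 hours

Uncompressed byte rate = 88,200 × 2 × 1 = 176,400 bytes/s.
After 2.5:1 compression, effective rate ≈ 70560 bytes/s.
Capacity = 256 × 1,000,000 = 256,000,000 bytes.
256,000,000 / effective rate ≈ 3628.12 s → 1.01 hours.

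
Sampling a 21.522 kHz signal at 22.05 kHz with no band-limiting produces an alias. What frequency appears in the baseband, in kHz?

0.528 kHz

Nyquist = 22,050/2 = 11,025 Hz; 21,522 Hz exceeds it.
Alias = |21,522 − 1×22,050| = |21,522 − 22,050| = 528 Hz = 0.528 kHz.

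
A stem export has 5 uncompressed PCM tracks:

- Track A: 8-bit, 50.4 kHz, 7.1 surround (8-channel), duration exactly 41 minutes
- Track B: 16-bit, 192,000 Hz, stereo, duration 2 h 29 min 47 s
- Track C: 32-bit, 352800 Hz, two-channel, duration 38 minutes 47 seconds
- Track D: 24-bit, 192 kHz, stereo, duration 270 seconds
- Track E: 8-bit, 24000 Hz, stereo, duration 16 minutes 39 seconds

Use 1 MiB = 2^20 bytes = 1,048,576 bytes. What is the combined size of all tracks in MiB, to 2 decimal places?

Track A: exactly 41 minutes = 2,460 s; 50,400 × 2,460 × 1 × 8 = 991,872,000 bytes.
Track B: 2 h 29 min 47 s = 8,987 s; 192,000 × 8,987 × 2 × 2 = 6,902,016,000 bytes.
Track C: 38 minutes 47 seconds = 2,327 s; 352,800 × 2,327 × 4 × 2 = 6,567,724,800 bytes.
Track D: 192,000 × 270 × 3 × 2 = 311,040,000 bytes.
Track E: 16 minutes 39 seconds = 999 s; 24,000 × 999 × 1 × 2 = 47,952,000 bytes.
Total = 14,820,604,800 bytes = 14134.03 MiB.

14134.03 MiB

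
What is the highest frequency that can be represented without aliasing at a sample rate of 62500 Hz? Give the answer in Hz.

31,250 Hz

Nyquist frequency = sample rate / 2 = 62,500 / 2 = 31,250 Hz.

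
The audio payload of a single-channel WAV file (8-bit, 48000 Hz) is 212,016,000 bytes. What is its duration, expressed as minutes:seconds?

Byte rate = 48,000 × 1 × 1 = 48,000 bytes/s.
Duration = 212,016,000 / 48,000 = 4,417 s.
4,417 s = 73:37.

73:37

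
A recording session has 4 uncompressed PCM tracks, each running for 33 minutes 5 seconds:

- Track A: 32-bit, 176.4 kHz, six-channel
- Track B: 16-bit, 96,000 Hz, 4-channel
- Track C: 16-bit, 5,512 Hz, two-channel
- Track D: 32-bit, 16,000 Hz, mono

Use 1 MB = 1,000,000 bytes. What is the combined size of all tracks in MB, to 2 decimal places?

10098.98 MB

33 minutes 5 seconds = 1,985 s.
Track A: 176,400 × 1,985 × 4 × 6 = 8,403,696,000 bytes.
Track B: 96,000 × 1,985 × 2 × 4 = 1,524,480,000 bytes.
Track C: 5,512 × 1,985 × 2 × 2 = 43,765,280 bytes.
Track D: 16,000 × 1,985 × 4 × 1 = 127,040,000 bytes.
Total = 10,098,981,280 bytes = 10098.98 MB.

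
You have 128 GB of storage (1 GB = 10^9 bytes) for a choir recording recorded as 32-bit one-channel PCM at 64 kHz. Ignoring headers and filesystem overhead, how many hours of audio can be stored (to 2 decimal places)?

Uncompressed byte rate = 64,000 × 4 × 1 = 256,000 bytes/s.
Capacity = 128 × 1,000,000,000 = 128,000,000,000 bytes.
128,000,000,000 / 256,000 ≈ 500000 s → 138.89 hours.

138.89 hours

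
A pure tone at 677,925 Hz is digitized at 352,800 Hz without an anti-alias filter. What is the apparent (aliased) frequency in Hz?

Nyquist = 352,800/2 = 176,400 Hz; 677,925 Hz exceeds it.
Alias = |677,925 − 2×352,800| = |677,925 − 705,600| = 27,675 Hz.

27,675 Hz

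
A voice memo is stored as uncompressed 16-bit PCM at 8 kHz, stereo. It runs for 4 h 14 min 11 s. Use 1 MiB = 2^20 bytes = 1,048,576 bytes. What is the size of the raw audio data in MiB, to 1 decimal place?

Duration = 4 h 14 min 11 s = 15,251 s.
Bytes = 8,000 samples/s × 15,251 s × 2 bytes/sample × 2 ch = 488,032,000 bytes.
488,032,000 / 1,048,576 = 465.4 MiB.

465.4 MiB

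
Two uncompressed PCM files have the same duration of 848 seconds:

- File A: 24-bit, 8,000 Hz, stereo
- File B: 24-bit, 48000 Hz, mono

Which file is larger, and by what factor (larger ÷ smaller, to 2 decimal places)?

File A: 8,000 × 3 × 2 = 48,000 bytes/s.
File B: 48,000 × 3 × 1 = 144,000 bytes/s.
File B is larger; ratio = 122,112,000 / 40,704,000 = 3.00.

File B, by a factor of 3.00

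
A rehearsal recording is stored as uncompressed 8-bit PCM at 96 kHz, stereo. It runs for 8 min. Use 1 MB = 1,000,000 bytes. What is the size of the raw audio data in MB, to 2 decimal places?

Duration = 8 min = 480 s.
Bytes = 96,000 samples/s × 480 s × 1 bytes/sample × 2 ch = 92,160,000 bytes.
92,160,000 / 1,000,000 = 92.16 MB.

92.16 MB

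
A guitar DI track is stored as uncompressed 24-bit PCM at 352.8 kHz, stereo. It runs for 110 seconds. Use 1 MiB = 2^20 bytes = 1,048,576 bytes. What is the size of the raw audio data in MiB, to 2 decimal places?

Bytes = 352,800 samples/s × 110 s × 3 bytes/sample × 2 ch = 232,848,000 bytes.
232,848,000 / 1,048,576 = 222.06 MiB.

222.06 MiB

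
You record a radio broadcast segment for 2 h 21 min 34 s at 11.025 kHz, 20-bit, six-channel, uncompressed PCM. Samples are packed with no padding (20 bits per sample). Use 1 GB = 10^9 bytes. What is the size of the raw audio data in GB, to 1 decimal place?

Duration = 2 h 21 min 34 s = 8,494 s.
Bits = 11,025 × 8,494 × 20 × 6 = 11,237,562,000 bits = 1,404,695,250 bytes.
1,404,695,250 / 1,000,000,000 = 1.4 GB.

1.4 GB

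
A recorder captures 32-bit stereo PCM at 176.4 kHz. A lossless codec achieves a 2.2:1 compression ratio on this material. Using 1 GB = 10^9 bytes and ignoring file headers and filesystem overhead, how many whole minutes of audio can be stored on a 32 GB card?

Uncompressed byte rate = 176,400 × 4 × 2 = 1,411,200 bytes/s.
After 2.2:1 compression, effective rate ≈ 641454.55 bytes/s.
Capacity = 32 × 1,000,000,000 = 32,000,000,000 bytes.
32,000,000,000 / effective rate ≈ 49886.62 s → 831 minutes.

831 minutes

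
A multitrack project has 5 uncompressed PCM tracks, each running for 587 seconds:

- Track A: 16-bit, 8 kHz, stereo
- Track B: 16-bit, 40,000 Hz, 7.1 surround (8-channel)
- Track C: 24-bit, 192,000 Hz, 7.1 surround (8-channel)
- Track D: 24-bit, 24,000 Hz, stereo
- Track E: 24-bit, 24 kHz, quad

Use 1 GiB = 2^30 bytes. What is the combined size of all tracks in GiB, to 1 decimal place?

3.1 GiB

Track A: 8,000 × 587 × 2 × 2 = 18,784,000 bytes.
Track B: 40,000 × 587 × 2 × 8 = 375,680,000 bytes.
Track C: 192,000 × 587 × 3 × 8 = 2,704,896,000 bytes.
Track D: 24,000 × 587 × 3 × 2 = 84,528,000 bytes.
Track E: 24,000 × 587 × 3 × 4 = 169,056,000 bytes.
Total = 3,352,944,000 bytes = 3.1 GiB.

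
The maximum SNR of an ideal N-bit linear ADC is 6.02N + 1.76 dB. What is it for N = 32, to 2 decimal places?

194.40 dB

6.02 × 32 + 1.76 = 194.40 dB.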